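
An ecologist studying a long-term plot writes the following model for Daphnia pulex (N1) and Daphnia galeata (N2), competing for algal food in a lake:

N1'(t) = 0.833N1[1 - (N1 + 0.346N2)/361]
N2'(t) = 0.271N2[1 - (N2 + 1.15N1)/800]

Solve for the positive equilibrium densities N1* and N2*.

Setting both brackets to zero gives the nullclines N1 + 0.346N2 = 361 and 1.15N1 + N2 = 800.
Substituting N2 = 800 - 1.15N1 into the first: N1(1 - 0.346·1.15) = 361 - 0.346·800.
So N1* = 84.2/0.602 = 140, and then N2* = 800 - 1.15·140 = 639.

N1* ≈ 140, N2* ≈ 639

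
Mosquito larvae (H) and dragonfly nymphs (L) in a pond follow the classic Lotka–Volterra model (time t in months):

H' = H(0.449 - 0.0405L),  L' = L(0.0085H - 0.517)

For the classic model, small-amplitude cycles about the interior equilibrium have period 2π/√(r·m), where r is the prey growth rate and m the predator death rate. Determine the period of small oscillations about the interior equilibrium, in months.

Here r = 0.449 and m = 0.517, so r·m = 0.232.
ω = √0.232 = 0.482 per month, hence T = 2π/ω ≈ 13 months.

T ≈ 13 months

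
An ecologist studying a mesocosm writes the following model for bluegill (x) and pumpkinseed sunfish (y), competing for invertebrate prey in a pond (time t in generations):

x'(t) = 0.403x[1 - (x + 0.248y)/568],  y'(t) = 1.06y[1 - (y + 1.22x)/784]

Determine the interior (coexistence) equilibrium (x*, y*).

Setting both brackets to zero gives the nullclines x + 0.248y = 568 and 1.22x + y = 784.
Substituting y = 784 - 1.22x into the first: x(1 - 0.248·1.22) = 568 - 0.248·784.
So x* = 374/0.697 = 536, and then y* = 784 - 1.22·536 = 131.

x* ≈ 536, y* ≈ 131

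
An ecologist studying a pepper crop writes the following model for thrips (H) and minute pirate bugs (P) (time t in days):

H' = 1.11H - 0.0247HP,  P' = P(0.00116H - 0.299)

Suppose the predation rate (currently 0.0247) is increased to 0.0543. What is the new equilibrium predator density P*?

P* ≈ 20.4

At the interior fixed point, setting dH/dt = 0 with H > 0 fixes P* = (prey growth rate)/(HP coefficient) — independent of the other coefficients.
With the change, P* = 1.11/0.0543 = 20.4; it falls from 44.9.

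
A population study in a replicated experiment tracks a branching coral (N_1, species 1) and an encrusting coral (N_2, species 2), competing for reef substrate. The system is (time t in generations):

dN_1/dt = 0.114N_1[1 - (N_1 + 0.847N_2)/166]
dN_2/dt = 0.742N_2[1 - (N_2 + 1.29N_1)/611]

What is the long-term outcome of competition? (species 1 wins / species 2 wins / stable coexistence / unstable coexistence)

Compare the nullcline intercepts: K1/α12 = 166/0.847 = 196 < K2 = 611; K2/α21 = 611/1.29 = 474 > K1 = 166.
Since the inequalities point opposite ways, species 2 can invade but species 1 cannot.

species 2 excludes species 1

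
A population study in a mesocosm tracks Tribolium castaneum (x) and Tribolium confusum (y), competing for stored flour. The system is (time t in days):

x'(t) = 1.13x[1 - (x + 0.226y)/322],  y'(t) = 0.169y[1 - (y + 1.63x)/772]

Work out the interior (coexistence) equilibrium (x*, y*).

Setting both brackets to zero gives the nullclines x + 0.226y = 322 and 1.63x + y = 772.
Substituting y = 772 - 1.63x into the first: x(1 - 0.226·1.63) = 322 - 0.226·772.
So x* = 148/0.632 = 234, and then y* = 772 - 1.63·234 = 391.

x* ≈ 234, y* ≈ 391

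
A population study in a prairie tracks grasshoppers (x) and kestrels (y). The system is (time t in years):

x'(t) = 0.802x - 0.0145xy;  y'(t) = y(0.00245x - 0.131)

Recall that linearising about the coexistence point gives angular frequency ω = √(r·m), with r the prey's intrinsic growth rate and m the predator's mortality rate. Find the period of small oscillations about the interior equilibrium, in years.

T ≈ 19.4 years

Here r = 0.802 and m = 0.131, so r·m = 0.105.
ω = √0.105 = 0.324 per year, hence T = 2π/ω ≈ 19.4 years.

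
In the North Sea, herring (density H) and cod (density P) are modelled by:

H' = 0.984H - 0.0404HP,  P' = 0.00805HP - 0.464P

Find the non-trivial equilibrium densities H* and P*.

H* ≈ 57.6, P* ≈ 24.4

Set dP/dt = 0 with P > 0: 0.00805H - 0.464 = 0, so H* = 0.464/0.00805 = 57.6.
Set dH/dt = 0 with H > 0: 0.984 - 0.0404P = 0, so P* = 0.984/0.0404 = 24.4.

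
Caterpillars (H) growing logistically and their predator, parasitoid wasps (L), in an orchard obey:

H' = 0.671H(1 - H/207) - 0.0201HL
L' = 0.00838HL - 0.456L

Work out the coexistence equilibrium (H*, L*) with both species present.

From dL/dt = 0 with L > 0: 0.00838H* = 0.456, so H* = 54.4.
Substitute into dH/dt = 0: 0.671(1 - 54.4/207) = 0.0201L*.
The bracket is 0.737, giving L* = 0.495/0.0201 = 24.6.

H* ≈ 54.4, L* ≈ 24.6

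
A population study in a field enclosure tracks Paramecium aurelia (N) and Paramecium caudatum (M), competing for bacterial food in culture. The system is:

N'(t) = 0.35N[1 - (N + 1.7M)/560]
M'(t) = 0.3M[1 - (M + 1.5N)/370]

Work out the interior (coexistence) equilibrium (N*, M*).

N* ≈ 44.5, M* ≈ 303

Setting both brackets to zero gives the nullclines N + 1.7M = 560 and 1.5N + M = 370.
Substituting M = 370 - 1.5N into the first: N(1 - 1.7·1.5) = 560 - 1.7·370.
So N* = -69/-1.55 = 44.5, and then M* = 370 - 1.5·44.5 = 303.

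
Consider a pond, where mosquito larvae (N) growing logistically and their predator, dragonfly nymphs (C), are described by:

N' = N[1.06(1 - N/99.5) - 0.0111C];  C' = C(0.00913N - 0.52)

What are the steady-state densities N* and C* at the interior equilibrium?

N* ≈ 57, C* ≈ 40.8

From dC/dt = 0 with C > 0: 0.00913N* = 0.52, so N* = 57.
Substitute into dN/dt = 0: 1.06(1 - 57/99.5) = 0.0111C*.
The bracket is 0.428, giving C* = 0.453/0.0111 = 40.8.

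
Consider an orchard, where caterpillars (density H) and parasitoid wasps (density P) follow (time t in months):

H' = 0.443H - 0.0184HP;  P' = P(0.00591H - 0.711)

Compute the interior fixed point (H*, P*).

H* ≈ 120, P* ≈ 24.1

Set dP/dt = 0 with P > 0: 0.00591H - 0.711 = 0, so H* = 0.711/0.00591 = 120.
Set dH/dt = 0 with H > 0: 0.443 - 0.0184P = 0, so P* = 0.443/0.0184 = 24.1.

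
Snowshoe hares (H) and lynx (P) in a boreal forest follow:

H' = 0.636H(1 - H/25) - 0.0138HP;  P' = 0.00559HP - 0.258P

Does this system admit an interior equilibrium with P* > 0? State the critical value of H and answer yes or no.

The predator equation gives dP/dt > 0 only when H > 0.258/0.00559 = 46.2.
Without the predator, H → K = 25. Since 25 < 46.2, the predator cannot invade.

Threshold H = 46.2; K < 46.2, so no, the predator goes extinct.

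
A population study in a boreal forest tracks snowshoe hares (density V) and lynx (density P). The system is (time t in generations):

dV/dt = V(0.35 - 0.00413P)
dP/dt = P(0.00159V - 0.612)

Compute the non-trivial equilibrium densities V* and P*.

V* ≈ 385, P* ≈ 84.7

Set dP/dt = 0 with P > 0: 0.00159V - 0.612 = 0, so V* = 0.612/0.00159 = 385.
Set dV/dt = 0 with V > 0: 0.35 - 0.00413P = 0, so P* = 0.35/0.00413 = 84.7.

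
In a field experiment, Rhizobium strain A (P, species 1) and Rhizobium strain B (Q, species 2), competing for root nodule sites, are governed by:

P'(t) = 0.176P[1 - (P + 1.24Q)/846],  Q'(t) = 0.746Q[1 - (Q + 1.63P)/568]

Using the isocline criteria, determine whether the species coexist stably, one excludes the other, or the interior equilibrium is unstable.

Compare the nullcline intercepts: K1/α12 = 846/1.24 = 682 > K2 = 568; K2/α21 = 568/1.63 = 348 < K1 = 846.
Since the inequalities point opposite ways, species 1 can invade but species 2 cannot.

species 1 excludes species 2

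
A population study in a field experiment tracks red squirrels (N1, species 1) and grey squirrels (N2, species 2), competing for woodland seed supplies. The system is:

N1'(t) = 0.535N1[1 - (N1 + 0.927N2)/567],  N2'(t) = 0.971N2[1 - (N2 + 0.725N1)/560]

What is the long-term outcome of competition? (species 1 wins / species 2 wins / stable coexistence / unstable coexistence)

Compare the nullcline intercepts: K1/α12 = 567/0.927 = 612 > K2 = 560; K2/α21 = 560/0.725 = 772 > K1 = 567.
Since both inequalities hold, each species can invade when rare, so the interior equilibrium is stable.

stable coexistence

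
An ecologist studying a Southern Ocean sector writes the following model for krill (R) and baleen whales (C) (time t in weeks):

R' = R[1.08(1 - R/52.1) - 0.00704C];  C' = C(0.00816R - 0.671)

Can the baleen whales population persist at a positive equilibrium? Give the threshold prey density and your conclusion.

Threshold R = 82.2; K < 82.2, so no, the predator goes extinct.

The predator equation gives dC/dt > 0 only when R > 0.671/0.00816 = 82.2.
Without the predator, R → K = 52.1. Since 52.1 < 82.2, the predator cannot invade.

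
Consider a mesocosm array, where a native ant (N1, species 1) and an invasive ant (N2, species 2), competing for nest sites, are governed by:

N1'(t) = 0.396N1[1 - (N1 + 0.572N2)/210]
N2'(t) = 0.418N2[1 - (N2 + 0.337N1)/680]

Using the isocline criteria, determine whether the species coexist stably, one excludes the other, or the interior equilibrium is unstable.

Compare the nullcline intercepts: K1/α12 = 210/0.572 = 367 < K2 = 680; K2/α21 = 680/0.337 = 2020 > K1 = 210.
Since the inequalities point opposite ways, species 2 can invade but species 1 cannot.

species 2 excludes species 1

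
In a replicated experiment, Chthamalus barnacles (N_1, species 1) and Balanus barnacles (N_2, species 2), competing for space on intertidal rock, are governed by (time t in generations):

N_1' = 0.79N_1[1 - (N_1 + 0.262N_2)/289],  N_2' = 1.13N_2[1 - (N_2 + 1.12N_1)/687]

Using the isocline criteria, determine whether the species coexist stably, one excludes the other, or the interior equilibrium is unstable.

stable coexistence

Compare the nullcline intercepts: K1/α12 = 289/0.262 = 1100 > K2 = 687; K2/α21 = 687/1.12 = 613 > K1 = 289.
Since both inequalities hold, each species can invade when rare, so the interior equilibrium is stable.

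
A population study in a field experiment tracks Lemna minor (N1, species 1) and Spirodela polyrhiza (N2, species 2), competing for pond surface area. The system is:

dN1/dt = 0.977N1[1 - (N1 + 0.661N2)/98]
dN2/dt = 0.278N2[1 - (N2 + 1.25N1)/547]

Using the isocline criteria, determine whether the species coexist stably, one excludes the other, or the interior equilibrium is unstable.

Compare the nullcline intercepts: K1/α12 = 98/0.661 = 148 < K2 = 547; K2/α21 = 547/1.25 = 438 > K1 = 98.
Since the inequalities point opposite ways, species 2 can invade but species 1 cannot.

species 2 excludes species 1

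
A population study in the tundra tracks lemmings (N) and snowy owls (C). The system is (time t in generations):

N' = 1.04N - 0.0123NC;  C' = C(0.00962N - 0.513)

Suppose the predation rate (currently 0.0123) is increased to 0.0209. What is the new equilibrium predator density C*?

C* ≈ 49.8

At the interior fixed point, setting dN/dt = 0 with N > 0 fixes C* = (prey growth rate)/(NC coefficient) — independent of the other coefficients.
With the change, C* = 1.04/0.0209 = 49.8; it falls from 84.6.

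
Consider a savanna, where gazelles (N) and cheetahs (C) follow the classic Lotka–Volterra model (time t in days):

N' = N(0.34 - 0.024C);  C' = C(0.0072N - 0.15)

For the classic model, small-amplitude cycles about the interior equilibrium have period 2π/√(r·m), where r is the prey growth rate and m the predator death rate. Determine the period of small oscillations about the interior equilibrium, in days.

T ≈ 27.8 days

Here r = 0.34 and m = 0.15, so r·m = 0.051.
ω = √0.051 = 0.226 per day, hence T = 2π/ω ≈ 27.8 days.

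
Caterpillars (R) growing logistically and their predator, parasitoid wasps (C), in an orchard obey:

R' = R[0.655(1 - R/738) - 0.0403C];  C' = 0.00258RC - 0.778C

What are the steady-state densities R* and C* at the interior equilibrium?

R* ≈ 302, C* ≈ 9.61

From dC/dt = 0 with C > 0: 0.00258R* = 0.778, so R* = 302.
Substitute into dR/dt = 0: 0.655(1 - 302/738) = 0.0403C*.
The bracket is 0.591, giving C* = 0.387/0.0403 = 9.61.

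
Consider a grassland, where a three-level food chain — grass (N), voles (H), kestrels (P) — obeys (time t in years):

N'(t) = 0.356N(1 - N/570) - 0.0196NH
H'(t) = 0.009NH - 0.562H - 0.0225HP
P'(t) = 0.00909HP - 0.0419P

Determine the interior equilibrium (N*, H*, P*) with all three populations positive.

From dP/dt = 0: 0.00909H* = 0.0419, so H* = 4.61.
From dN/dt = 0: 0.356(1 - N*/570) = 0.0196·4.61, giving N* = 570·(1 - 0.254) = 425.
From dH/dt = 0: 0.009·425 - 0.562 = 0.0225P*, so P* = 3.27/0.0225 = 145.

N* ≈ 425, H* ≈ 4.61, P* ≈ 145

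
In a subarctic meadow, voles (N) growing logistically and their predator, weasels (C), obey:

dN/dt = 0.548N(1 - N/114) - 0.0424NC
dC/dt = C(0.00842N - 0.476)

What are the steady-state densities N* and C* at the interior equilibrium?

From dC/dt = 0 with C > 0: 0.00842N* = 0.476, so N* = 56.5.
Substitute into dN/dt = 0: 0.548(1 - 56.5/114) = 0.0424C*.
The bracket is 0.504, giving C* = 0.276/0.0424 = 6.52.

N* ≈ 56.5, C* ≈ 6.52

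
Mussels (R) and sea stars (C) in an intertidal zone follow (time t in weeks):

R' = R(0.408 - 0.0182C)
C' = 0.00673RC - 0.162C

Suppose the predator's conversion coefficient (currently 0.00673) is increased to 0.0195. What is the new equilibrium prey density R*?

At the interior fixed point, setting dC/dt = 0 with C > 0 fixes R* = (predator death rate)/(RC coefficient) — independent of the other coefficients.
With the change, R* = 0.162/0.0195 = 8.31; it falls from 24.1.

R* ≈ 8.31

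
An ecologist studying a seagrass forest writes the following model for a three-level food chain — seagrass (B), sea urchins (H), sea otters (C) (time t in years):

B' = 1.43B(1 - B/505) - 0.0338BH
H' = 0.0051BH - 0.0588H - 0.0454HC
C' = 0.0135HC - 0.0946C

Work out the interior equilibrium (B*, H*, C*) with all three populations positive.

B* ≈ 421, H* ≈ 7.01, C* ≈ 46

From dC/dt = 0: 0.0135H* = 0.0946, so H* = 7.01.
From dB/dt = 0: 1.43(1 - B*/505) = 0.0338·7.01, giving B* = 505·(1 - 0.166) = 421.
From dH/dt = 0: 0.0051·421 - 0.0588 = 0.0454C*, so C* = 2.09/0.0454 = 46.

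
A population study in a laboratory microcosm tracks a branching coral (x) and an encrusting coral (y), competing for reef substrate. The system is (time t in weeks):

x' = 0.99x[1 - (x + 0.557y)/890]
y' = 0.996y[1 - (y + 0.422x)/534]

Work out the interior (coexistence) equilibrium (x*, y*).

Setting both brackets to zero gives the nullclines x + 0.557y = 890 and 0.422x + y = 534.
Substituting y = 534 - 0.422x into the first: x(1 - 0.557·0.422) = 890 - 0.557·534.
So x* = 593/0.765 = 775, and then y* = 534 - 0.422·775 = 207.

x* ≈ 775, y* ≈ 207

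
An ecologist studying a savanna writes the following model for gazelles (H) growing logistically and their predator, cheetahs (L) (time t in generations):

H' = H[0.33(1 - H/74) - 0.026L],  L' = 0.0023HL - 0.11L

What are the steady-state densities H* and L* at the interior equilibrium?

H* ≈ 47.8, L* ≈ 4.49

From dL/dt = 0 with L > 0: 0.0023H* = 0.11, so H* = 47.8.
Substitute into dH/dt = 0: 0.33(1 - 47.8/74) = 0.026L*.
The bracket is 0.354, giving L* = 0.117/0.026 = 4.49.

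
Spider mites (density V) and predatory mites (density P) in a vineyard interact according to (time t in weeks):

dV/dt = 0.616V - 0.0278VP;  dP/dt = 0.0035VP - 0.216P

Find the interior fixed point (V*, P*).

V* ≈ 61.7, P* ≈ 22.2

Set dP/dt = 0 with P > 0: 0.0035V - 0.216 = 0, so V* = 0.216/0.0035 = 61.7.
Set dV/dt = 0 with V > 0: 0.616 - 0.0278P = 0, so P* = 0.616/0.0278 = 22.2.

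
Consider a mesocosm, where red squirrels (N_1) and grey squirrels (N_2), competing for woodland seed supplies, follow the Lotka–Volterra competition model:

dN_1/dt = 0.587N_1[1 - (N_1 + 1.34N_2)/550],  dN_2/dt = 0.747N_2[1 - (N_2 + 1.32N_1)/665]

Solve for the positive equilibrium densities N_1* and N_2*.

Setting both brackets to zero gives the nullclines N_1 + 1.34N_2 = 550 and 1.32N_1 + N_2 = 665.
Substituting N_2 = 665 - 1.32N_1 into the first: N_1(1 - 1.34·1.32) = 550 - 1.34·665.
So N_1* = -341/-0.769 = 444, and then N_2* = 665 - 1.32·444 = 79.3.

N_1* ≈ 444, N_2* ≈ 79.3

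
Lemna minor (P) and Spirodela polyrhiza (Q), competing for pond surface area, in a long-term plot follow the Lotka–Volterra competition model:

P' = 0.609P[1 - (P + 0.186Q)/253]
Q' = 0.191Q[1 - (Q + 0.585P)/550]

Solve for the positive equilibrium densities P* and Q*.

Setting both brackets to zero gives the nullclines P + 0.186Q = 253 and 0.585P + Q = 550.
Substituting Q = 550 - 0.585P into the first: P(1 - 0.186·0.585) = 253 - 0.186·550.
So P* = 151/0.891 = 169, and then Q* = 550 - 0.585·169 = 451.

P* ≈ 169, Q* ≈ 451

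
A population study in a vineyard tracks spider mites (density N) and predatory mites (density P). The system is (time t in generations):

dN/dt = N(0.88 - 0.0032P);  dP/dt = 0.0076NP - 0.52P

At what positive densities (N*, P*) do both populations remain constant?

N* ≈ 68.4, P* ≈ 275

Set dP/dt = 0 with P > 0: 0.0076N - 0.52 = 0, so N* = 0.52/0.0076 = 68.4.
Set dN/dt = 0 with N > 0: 0.88 - 0.0032P = 0, so P* = 0.88/0.0032 = 275.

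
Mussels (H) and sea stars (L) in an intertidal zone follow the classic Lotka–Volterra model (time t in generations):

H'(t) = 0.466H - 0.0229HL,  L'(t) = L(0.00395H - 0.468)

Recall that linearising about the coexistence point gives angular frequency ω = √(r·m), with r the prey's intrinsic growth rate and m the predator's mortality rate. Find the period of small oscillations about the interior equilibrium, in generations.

T ≈ 13.5 generations

Here r = 0.466 and m = 0.468, so r·m = 0.218.
ω = √0.218 = 0.467 per generation, hence T = 2π/ω ≈ 13.5 generations.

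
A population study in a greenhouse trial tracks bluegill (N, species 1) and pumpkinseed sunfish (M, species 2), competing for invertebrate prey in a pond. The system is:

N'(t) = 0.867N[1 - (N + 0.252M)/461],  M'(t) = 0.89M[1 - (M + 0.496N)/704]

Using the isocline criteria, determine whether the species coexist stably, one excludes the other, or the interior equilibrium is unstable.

Compare the nullcline intercepts: K1/α12 = 461/0.252 = 1830 > K2 = 704; K2/α21 = 704/0.496 = 1420 > K1 = 461.
Since both inequalities hold, each species can invade when rare, so the interior equilibrium is stable.

stable coexistence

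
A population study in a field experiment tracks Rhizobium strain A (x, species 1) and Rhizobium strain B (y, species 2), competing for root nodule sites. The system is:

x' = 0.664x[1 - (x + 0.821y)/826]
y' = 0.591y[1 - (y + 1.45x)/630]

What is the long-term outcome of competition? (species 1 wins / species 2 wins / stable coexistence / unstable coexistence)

species 1 excludes species 2

Compare the nullcline intercepts: K1/α12 = 826/0.821 = 1010 > K2 = 630; K2/α21 = 630/1.45 = 434 < K1 = 826.
Since the inequalities point opposite ways, species 1 can invade but species 2 cannot.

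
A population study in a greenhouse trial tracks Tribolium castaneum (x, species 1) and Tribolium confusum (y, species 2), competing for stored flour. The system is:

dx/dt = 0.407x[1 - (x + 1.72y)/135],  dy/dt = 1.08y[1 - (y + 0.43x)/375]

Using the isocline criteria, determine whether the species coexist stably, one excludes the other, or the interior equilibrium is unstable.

species 2 excludes species 1

Compare the nullcline intercepts: K1/α12 = 135/1.72 = 78.5 < K2 = 375; K2/α21 = 375/0.43 = 872 > K1 = 135.
Since the inequalities point opposite ways, species 2 can invade but species 1 cannot.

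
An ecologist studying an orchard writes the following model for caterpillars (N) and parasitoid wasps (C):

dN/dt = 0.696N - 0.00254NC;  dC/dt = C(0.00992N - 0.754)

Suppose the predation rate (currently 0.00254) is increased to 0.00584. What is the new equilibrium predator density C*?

At the interior fixed point, setting dN/dt = 0 with N > 0 fixes C* = (prey growth rate)/(NC coefficient) — independent of the other coefficients.
With the change, C* = 0.696/0.00584 = 119; it falls from 274.

C* ≈ 119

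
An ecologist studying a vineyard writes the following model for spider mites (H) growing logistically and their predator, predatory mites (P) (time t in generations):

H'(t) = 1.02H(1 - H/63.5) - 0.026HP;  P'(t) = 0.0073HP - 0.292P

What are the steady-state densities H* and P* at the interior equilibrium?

H* ≈ 40, P* ≈ 14.5

From dP/dt = 0 with P > 0: 0.0073H* = 0.292, so H* = 40.
Substitute into dH/dt = 0: 1.02(1 - 40/63.5) = 0.026P*.
The bracket is 0.37, giving P* = 0.377/0.026 = 14.5.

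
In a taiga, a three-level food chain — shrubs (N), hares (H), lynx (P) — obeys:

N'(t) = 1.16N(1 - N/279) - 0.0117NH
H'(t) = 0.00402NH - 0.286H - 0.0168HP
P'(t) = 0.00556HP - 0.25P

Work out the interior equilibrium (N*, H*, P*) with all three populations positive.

From dP/dt = 0: 0.00556H* = 0.25, so H* = 45.
From dN/dt = 0: 1.16(1 - N*/279) = 0.0117·45, giving N* = 279·(1 - 0.454) = 152.
From dH/dt = 0: 0.00402·152 - 0.286 = 0.0168P*, so P* = 0.327/0.0168 = 19.5.

N* ≈ 152, H* ≈ 45, P* ≈ 19.5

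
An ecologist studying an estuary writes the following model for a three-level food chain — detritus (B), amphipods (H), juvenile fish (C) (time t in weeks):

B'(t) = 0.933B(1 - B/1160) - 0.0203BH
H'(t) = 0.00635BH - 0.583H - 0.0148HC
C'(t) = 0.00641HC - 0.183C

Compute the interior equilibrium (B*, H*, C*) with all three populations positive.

B* ≈ 439, H* ≈ 28.5, C* ≈ 149

From dC/dt = 0: 0.00641H* = 0.183, so H* = 28.5.
From dB/dt = 0: 0.933(1 - B*/1160) = 0.0203·28.5, giving B* = 1160·(1 - 0.621) = 439.
From dH/dt = 0: 0.00635·439 - 0.583 = 0.0148C*, so C* = 2.21/0.0148 = 149.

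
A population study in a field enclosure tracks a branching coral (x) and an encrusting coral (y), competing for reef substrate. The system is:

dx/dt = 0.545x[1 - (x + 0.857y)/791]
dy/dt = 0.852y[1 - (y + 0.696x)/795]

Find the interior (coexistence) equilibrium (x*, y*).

Setting both brackets to zero gives the nullclines x + 0.857y = 791 and 0.696x + y = 795.
Substituting y = 795 - 0.696x into the first: x(1 - 0.857·0.696) = 791 - 0.857·795.
So x* = 110/0.404 = 272, and then y* = 795 - 0.696·272 = 606.

x* ≈ 272, y* ≈ 606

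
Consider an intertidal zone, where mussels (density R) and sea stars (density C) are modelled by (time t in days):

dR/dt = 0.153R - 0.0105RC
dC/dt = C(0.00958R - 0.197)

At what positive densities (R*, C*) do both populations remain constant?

Set dC/dt = 0 with C > 0: 0.00958R - 0.197 = 0, so R* = 0.197/0.00958 = 20.6.
Set dR/dt = 0 with R > 0: 0.153 - 0.0105C = 0, so C* = 0.153/0.0105 = 14.6.

R* ≈ 20.6, C* ≈ 14.6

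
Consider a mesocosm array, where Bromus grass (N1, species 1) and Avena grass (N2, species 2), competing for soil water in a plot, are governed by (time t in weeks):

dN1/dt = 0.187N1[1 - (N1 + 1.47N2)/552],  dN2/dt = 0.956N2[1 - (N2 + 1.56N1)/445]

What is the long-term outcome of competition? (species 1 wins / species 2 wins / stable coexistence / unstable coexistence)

unstable coexistence (outcome depends on initial conditions)

Compare the nullcline intercepts: K1/α12 = 552/1.47 = 376 < K2 = 445; K2/α21 = 445/1.56 = 285 < K1 = 552.
Since both are reversed, neither can invade when rare; the interior point is a saddle.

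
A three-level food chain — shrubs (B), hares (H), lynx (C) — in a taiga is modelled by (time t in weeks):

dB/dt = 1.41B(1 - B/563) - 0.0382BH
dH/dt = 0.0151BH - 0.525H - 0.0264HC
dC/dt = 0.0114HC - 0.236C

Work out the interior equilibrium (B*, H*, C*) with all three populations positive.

From dC/dt = 0: 0.0114H* = 0.236, so H* = 20.7.
From dB/dt = 0: 1.41(1 - B*/563) = 0.0382·20.7, giving B* = 563·(1 - 0.561) = 247.
From dH/dt = 0: 0.0151·247 - 0.525 = 0.0264C*, so C* = 3.21/0.0264 = 122.

B* ≈ 247, H* ≈ 20.7, C* ≈ 122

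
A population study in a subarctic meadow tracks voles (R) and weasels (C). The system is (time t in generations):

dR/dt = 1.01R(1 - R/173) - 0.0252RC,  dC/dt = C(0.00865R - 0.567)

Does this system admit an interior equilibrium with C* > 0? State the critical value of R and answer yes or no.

The predator equation gives dC/dt > 0 only when R > 0.567/0.00865 = 65.5.
Without the predator, R → K = 173. Since 173 > 65.5, the predator can invade and persist.

Threshold R = 65.5; K > 65.5, so yes, the predator persists.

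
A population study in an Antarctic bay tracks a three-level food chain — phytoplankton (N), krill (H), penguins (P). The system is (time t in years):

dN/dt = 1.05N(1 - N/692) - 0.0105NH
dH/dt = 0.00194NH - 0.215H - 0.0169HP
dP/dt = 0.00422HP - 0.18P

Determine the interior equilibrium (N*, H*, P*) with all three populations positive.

N* ≈ 397, H* ≈ 42.7, P* ≈ 32.8

From dP/dt = 0: 0.00422H* = 0.18, so H* = 42.7.
From dN/dt = 0: 1.05(1 - N*/692) = 0.0105·42.7, giving N* = 692·(1 - 0.427) = 397.
From dH/dt = 0: 0.00194·397 - 0.215 = 0.0169P*, so P* = 0.555/0.0169 = 32.8.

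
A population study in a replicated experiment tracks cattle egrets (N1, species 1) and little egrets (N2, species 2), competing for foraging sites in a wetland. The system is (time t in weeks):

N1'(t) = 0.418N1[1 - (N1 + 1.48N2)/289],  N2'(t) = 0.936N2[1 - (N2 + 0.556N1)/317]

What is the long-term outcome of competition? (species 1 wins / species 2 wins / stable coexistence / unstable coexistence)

Compare the nullcline intercepts: K1/α12 = 289/1.48 = 195 < K2 = 317; K2/α21 = 317/0.556 = 570 > K1 = 289.
Since the inequalities point opposite ways, species 2 can invade but species 1 cannot.

species 2 excludes species 1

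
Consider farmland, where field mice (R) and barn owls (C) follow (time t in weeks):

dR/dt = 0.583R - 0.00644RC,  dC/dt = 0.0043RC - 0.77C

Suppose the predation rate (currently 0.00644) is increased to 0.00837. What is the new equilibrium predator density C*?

C* ≈ 69.7

At the interior fixed point, setting dR/dt = 0 with R > 0 fixes C* = (prey growth rate)/(RC coefficient) — independent of the other coefficients.
With the change, C* = 0.583/0.00837 = 69.7; it falls from 90.5.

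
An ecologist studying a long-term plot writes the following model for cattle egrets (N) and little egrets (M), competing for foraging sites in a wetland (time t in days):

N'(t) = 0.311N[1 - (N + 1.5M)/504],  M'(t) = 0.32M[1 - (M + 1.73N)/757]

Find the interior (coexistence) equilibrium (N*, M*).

Setting both brackets to zero gives the nullclines N + 1.5M = 504 and 1.73N + M = 757.
Substituting M = 757 - 1.73N into the first: N(1 - 1.5·1.73) = 504 - 1.5·757.
So N* = -632/-1.59 = 396, and then M* = 757 - 1.73·396 = 72.1.

N* ≈ 396, M* ≈ 72.1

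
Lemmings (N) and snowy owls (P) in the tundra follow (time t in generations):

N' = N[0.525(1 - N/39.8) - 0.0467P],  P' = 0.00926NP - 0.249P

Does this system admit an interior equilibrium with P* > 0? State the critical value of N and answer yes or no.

Threshold N = 26.9; K > 26.9, so yes, the predator persists.

The predator equation gives dP/dt > 0 only when N > 0.249/0.00926 = 26.9.
Without the predator, N → K = 39.8. Since 39.8 > 26.9, the predator can invade and persist.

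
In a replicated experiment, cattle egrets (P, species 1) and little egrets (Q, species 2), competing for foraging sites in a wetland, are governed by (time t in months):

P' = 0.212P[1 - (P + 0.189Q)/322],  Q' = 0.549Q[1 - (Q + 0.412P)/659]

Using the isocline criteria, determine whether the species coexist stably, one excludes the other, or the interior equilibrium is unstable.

stable coexistence

Compare the nullcline intercepts: K1/α12 = 322/0.189 = 1700 > K2 = 659; K2/α21 = 659/0.412 = 1600 > K1 = 322.
Since both inequalities hold, each species can invade when rare, so the interior equilibrium is stable.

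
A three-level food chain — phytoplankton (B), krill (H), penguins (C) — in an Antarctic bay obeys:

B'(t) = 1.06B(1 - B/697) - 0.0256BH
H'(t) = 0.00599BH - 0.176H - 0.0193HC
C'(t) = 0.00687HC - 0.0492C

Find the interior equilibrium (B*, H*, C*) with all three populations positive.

From dC/dt = 0: 0.00687H* = 0.0492, so H* = 7.16.
From dB/dt = 0: 1.06(1 - B*/697) = 0.0256·7.16, giving B* = 697·(1 - 0.173) = 576.
From dH/dt = 0: 0.00599·576 - 0.176 = 0.0193C*, so C* = 3.28/0.0193 = 170.

B* ≈ 576, H* ≈ 7.16, C* ≈ 170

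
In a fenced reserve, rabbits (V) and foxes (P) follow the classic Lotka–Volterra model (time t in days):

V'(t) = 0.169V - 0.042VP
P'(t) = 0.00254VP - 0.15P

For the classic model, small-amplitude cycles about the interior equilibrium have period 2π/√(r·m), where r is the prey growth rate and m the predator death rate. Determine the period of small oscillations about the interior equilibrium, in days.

T ≈ 39.5 days

Here r = 0.169 and m = 0.15, so r·m = 0.0254.
ω = √0.0254 = 0.159 per day, hence T = 2π/ω ≈ 39.5 days.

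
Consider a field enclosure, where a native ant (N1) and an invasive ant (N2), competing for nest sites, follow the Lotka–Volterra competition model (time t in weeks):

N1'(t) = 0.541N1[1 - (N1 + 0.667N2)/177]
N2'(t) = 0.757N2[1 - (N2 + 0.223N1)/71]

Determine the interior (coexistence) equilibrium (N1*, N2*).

Setting both brackets to zero gives the nullclines N1 + 0.667N2 = 177 and 0.223N1 + N2 = 71.
Substituting N2 = 71 - 0.223N1 into the first: N1(1 - 0.667·0.223) = 177 - 0.667·71.
So N1* = 130/0.851 = 152, and then N2* = 71 - 0.223·152 = 37.

N1* ≈ 152, N2* ≈ 37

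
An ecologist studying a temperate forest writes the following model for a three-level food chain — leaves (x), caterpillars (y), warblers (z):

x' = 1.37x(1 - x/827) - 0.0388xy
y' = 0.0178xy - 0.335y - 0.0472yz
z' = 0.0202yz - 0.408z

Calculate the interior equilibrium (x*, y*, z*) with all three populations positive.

From dz/dt = 0: 0.0202y* = 0.408, so y* = 20.2.
From dx/dt = 0: 1.37(1 - x*/827) = 0.0388·20.2, giving x* = 827·(1 - 0.572) = 354.
From dy/dt = 0: 0.0178·354 - 0.335 = 0.0472z*, so z* = 5.96/0.0472 = 126.

x* ≈ 354, y* ≈ 20.2, z* ≈ 126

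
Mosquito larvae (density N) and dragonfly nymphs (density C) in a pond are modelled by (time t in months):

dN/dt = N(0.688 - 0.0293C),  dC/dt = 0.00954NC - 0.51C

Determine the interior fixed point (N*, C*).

Set dC/dt = 0 with C > 0: 0.00954N - 0.51 = 0, so N* = 0.51/0.00954 = 53.5.
Set dN/dt = 0 with N > 0: 0.688 - 0.0293C = 0, so C* = 0.688/0.0293 = 23.5.

N* ≈ 53.5, C* ≈ 23.5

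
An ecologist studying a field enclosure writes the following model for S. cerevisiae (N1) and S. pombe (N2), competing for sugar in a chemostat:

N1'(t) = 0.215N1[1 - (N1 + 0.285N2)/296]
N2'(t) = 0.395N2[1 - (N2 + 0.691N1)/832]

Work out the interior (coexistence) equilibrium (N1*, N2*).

Setting both brackets to zero gives the nullclines N1 + 0.285N2 = 296 and 0.691N1 + N2 = 832.
Substituting N2 = 832 - 0.691N1 into the first: N1(1 - 0.285·0.691) = 296 - 0.285·832.
So N1* = 58.9/0.803 = 73.3, and then N2* = 832 - 0.691·73.3 = 781.

N1* ≈ 73.3, N2* ≈ 781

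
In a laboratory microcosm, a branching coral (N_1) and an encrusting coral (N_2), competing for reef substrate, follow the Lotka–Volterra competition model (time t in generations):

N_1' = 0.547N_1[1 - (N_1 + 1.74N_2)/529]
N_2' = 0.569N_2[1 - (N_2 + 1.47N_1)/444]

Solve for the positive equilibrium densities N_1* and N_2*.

Setting both brackets to zero gives the nullclines N_1 + 1.74N_2 = 529 and 1.47N_1 + N_2 = 444.
Substituting N_2 = 444 - 1.47N_1 into the first: N_1(1 - 1.74·1.47) = 529 - 1.74·444.
So N_1* = -244/-1.56 = 156, and then N_2* = 444 - 1.47·156 = 214.

N_1* ≈ 156, N_2* ≈ 214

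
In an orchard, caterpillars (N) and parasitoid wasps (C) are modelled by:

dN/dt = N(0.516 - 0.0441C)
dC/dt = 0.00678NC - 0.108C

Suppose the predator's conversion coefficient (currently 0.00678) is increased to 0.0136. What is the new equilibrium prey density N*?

N* ≈ 7.94

At the interior fixed point, setting dC/dt = 0 with C > 0 fixes N* = (predator death rate)/(NC coefficient) — independent of the other coefficients.
With the change, N* = 0.108/0.0136 = 7.94; it falls from 15.9.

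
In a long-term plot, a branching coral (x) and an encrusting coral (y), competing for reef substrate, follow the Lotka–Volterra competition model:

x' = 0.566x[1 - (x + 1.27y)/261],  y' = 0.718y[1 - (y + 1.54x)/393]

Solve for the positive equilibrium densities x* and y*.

x* ≈ 249, y* ≈ 9.35

Setting both brackets to zero gives the nullclines x + 1.27y = 261 and 1.54x + y = 393.
Substituting y = 393 - 1.54x into the first: x(1 - 1.27·1.54) = 261 - 1.27·393.
So x* = -238/-0.956 = 249, and then y* = 393 - 1.54·249 = 9.35.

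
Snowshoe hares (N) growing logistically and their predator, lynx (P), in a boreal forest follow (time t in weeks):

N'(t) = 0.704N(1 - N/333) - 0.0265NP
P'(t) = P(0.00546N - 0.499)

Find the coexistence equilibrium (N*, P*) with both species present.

N* ≈ 91.4, P* ≈ 19.3

From dP/dt = 0 with P > 0: 0.00546N* = 0.499, so N* = 91.4.
Substitute into dN/dt = 0: 0.704(1 - 91.4/333) = 0.0265P*.
The bracket is 0.726, giving P* = 0.511/0.0265 = 19.3.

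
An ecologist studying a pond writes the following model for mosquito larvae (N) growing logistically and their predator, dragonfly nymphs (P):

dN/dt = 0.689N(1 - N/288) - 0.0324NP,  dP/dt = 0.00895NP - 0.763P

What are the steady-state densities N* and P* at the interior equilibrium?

N* ≈ 85.3, P* ≈ 15

From dP/dt = 0 with P > 0: 0.00895N* = 0.763, so N* = 85.3.
Substitute into dN/dt = 0: 0.689(1 - 85.3/288) = 0.0324P*.
The bracket is 0.704, giving P* = 0.485/0.0324 = 15.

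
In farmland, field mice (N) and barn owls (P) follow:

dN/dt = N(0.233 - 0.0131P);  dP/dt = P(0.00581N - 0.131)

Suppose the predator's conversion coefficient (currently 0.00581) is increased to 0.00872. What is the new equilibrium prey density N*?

N* ≈ 15

At the interior fixed point, setting dP/dt = 0 with P > 0 fixes N* = (predator death rate)/(NP coefficient) — independent of the other coefficients.
With the change, N* = 0.131/0.00872 = 15; it falls from 22.5.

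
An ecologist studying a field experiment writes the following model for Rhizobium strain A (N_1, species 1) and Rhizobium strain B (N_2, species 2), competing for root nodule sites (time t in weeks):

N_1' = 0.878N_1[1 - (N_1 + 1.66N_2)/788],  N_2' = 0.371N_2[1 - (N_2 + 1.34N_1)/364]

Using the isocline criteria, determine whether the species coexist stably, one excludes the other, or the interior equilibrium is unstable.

species 1 excludes species 2

Compare the nullcline intercepts: K1/α12 = 788/1.66 = 475 > K2 = 364; K2/α21 = 364/1.34 = 272 < K1 = 788.
Since the inequalities point opposite ways, species 1 can invade but species 2 cannot.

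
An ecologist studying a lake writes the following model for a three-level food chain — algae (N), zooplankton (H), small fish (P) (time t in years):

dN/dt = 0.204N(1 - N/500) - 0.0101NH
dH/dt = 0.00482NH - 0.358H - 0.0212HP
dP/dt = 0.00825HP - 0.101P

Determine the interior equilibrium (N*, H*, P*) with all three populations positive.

From dP/dt = 0: 0.00825H* = 0.101, so H* = 12.2.
From dN/dt = 0: 0.204(1 - N*/500) = 0.0101·12.2, giving N* = 500·(1 - 0.606) = 197.
From dH/dt = 0: 0.00482·197 - 0.358 = 0.0212P*, so P* = 0.591/0.0212 = 27.9.

N* ≈ 197, H* ≈ 12.2, P* ≈ 27.9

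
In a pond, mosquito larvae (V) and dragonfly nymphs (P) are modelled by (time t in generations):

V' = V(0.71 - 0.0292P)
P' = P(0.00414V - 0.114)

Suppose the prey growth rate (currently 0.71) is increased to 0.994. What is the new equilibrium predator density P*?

P* ≈ 34

At the interior fixed point, setting dV/dt = 0 with V > 0 fixes P* = (prey growth rate)/(VP coefficient) — independent of the other coefficients.
With the change, P* = 0.994/0.0292 = 34; it rises from 24.3.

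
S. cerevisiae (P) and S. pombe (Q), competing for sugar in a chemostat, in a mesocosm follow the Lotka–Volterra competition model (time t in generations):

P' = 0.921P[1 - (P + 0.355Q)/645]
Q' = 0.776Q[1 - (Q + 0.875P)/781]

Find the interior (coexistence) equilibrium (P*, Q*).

P* ≈ 533, Q* ≈ 314

Setting both brackets to zero gives the nullclines P + 0.355Q = 645 and 0.875P + Q = 781.
Substituting Q = 781 - 0.875P into the first: P(1 - 0.355·0.875) = 645 - 0.355·781.
So P* = 368/0.689 = 533, and then Q* = 781 - 0.875·533 = 314.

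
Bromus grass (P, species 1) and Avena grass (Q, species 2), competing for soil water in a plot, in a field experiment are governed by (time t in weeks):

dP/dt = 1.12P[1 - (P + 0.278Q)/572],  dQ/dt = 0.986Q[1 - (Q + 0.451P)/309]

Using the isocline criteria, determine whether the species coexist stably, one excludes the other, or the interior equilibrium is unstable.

stable coexistence

Compare the nullcline intercepts: K1/α12 = 572/0.278 = 2060 > K2 = 309; K2/α21 = 309/0.451 = 685 > K1 = 572.
Since both inequalities hold, each species can invade when rare, so the interior equilibrium is stable.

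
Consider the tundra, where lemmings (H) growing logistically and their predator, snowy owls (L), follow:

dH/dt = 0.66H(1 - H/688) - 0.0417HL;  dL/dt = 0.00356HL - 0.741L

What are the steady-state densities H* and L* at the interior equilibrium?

H* ≈ 208, L* ≈ 11

From dL/dt = 0 with L > 0: 0.00356H* = 0.741, so H* = 208.
Substitute into dH/dt = 0: 0.66(1 - 208/688) = 0.0417L*.
The bracket is 0.697, giving L* = 0.46/0.0417 = 11.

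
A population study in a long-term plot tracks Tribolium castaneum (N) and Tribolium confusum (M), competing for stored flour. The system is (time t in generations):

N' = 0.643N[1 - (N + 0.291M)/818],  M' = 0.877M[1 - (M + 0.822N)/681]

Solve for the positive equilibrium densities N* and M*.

N* ≈ 815, M* ≈ 11.3

Setting both brackets to zero gives the nullclines N + 0.291M = 818 and 0.822N + M = 681.
Substituting M = 681 - 0.822N into the first: N(1 - 0.291·0.822) = 818 - 0.291·681.
So N* = 620/0.761 = 815, and then M* = 681 - 0.822·815 = 11.3.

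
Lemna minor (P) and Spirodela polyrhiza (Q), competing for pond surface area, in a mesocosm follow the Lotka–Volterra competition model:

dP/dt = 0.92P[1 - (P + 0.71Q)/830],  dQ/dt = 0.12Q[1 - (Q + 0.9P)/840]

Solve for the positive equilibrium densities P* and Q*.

P* ≈ 647, Q* ≈ 258

Setting both brackets to zero gives the nullclines P + 0.71Q = 830 and 0.9P + Q = 840.
Substituting Q = 840 - 0.9P into the first: P(1 - 0.71·0.9) = 830 - 0.71·840.
So P* = 234/0.361 = 647, and then Q* = 840 - 0.9·647 = 258.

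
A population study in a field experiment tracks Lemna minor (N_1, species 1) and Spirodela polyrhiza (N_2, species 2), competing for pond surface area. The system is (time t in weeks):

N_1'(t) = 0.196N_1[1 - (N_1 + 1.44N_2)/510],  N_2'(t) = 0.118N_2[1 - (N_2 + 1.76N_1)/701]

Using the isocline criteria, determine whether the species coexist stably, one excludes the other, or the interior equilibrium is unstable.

Compare the nullcline intercepts: K1/α12 = 510/1.44 = 354 < K2 = 701; K2/α21 = 701/1.76 = 398 < K1 = 510.
Since both are reversed, neither can invade when rare; the interior point is a saddle.

unstable coexistence (outcome depends on initial conditions)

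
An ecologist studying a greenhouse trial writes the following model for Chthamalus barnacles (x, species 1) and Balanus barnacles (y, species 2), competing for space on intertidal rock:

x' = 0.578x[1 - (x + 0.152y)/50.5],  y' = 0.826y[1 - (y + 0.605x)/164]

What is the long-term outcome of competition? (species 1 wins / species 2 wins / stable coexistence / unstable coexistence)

stable coexistence

Compare the nullcline intercepts: K1/α12 = 50.5/0.152 = 332 > K2 = 164; K2/α21 = 164/0.605 = 271 > K1 = 50.5.
Since both inequalities hold, each species can invade when rare, so the interior equilibrium is stable.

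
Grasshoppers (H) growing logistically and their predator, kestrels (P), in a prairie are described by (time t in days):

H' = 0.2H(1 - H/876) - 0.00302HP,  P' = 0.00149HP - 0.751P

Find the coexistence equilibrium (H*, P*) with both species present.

H* ≈ 504, P* ≈ 28.1

From dP/dt = 0 with P > 0: 0.00149H* = 0.751, so H* = 504.
Substitute into dH/dt = 0: 0.2(1 - 504/876) = 0.00302P*.
The bracket is 0.425, giving P* = 0.0849/0.00302 = 28.1.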